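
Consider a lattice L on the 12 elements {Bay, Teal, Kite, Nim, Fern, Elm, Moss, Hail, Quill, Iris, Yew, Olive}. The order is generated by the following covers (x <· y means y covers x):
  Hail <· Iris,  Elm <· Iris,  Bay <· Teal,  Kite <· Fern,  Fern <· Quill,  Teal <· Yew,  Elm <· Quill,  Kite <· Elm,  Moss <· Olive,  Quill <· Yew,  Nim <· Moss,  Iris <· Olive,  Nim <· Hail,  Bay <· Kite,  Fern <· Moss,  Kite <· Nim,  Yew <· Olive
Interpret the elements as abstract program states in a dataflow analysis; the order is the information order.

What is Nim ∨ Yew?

Olive

Common upper bounds of {Nim, Yew}: Olive.
The least among these is Olive.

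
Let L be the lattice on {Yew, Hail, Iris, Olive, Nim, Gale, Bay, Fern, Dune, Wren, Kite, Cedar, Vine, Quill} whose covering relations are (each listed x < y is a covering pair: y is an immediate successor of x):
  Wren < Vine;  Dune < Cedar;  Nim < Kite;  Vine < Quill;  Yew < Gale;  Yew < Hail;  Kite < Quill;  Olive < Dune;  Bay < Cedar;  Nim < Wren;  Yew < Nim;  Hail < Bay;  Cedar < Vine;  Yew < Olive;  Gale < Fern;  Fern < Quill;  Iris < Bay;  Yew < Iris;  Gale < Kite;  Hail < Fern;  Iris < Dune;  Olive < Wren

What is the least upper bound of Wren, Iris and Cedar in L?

Common upper bounds of {Wren, Iris, Cedar}: Quill, Vine.
The least among these is Vine.

Vine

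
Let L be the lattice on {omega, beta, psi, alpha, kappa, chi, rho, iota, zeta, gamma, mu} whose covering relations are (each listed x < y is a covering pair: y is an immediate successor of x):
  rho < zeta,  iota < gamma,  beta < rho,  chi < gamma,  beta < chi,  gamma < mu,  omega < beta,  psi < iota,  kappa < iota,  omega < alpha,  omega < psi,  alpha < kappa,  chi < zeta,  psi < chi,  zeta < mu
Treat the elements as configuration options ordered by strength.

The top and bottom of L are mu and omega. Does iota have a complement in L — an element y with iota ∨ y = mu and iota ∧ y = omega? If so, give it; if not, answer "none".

rho

Need y with iota ∨ y = mu and iota ∧ y = omega.
Checking each element gives: rho.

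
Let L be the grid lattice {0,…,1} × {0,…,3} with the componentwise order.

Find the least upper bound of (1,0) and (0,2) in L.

(1,2)

Common upper bounds of {(1,0), (0,2)}: (1,2), (1,3).
The least among these is (1,2).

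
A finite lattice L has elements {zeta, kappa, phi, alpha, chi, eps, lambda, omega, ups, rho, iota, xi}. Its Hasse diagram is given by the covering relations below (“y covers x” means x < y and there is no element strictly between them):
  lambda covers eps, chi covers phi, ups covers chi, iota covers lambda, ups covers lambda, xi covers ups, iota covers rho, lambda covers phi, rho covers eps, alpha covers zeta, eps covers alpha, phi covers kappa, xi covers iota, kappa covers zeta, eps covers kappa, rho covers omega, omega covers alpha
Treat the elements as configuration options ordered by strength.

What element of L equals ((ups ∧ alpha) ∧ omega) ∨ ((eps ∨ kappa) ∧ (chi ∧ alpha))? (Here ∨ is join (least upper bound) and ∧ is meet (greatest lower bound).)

ups ∧ alpha = alpha
alpha ∧ omega = alpha
eps ∨ kappa = eps
chi ∧ alpha = zeta
eps ∧ zeta = zeta
alpha ∨ zeta = alpha

alpha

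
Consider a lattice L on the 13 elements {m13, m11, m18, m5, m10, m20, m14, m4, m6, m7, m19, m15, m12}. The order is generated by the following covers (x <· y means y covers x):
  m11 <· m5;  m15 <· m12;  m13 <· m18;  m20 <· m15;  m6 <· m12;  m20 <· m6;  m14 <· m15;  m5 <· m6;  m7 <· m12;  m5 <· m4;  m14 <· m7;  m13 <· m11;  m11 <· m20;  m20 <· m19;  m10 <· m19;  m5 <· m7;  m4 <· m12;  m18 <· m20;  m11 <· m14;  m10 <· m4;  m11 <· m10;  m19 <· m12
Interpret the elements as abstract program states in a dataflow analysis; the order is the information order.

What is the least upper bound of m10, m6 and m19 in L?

Common upper bounds of {m10, m6, m19}: m12.
The least among these is m12.

m12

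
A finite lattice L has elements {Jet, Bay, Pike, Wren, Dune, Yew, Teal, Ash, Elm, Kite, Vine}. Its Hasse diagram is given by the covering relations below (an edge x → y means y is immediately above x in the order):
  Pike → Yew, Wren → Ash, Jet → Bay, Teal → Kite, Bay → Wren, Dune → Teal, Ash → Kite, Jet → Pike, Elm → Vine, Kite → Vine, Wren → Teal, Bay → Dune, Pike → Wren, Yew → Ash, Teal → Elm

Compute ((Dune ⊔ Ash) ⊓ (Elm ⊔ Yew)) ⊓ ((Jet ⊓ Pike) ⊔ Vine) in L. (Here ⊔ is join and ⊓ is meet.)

Kite

Dune ∨ Ash = Kite
Elm ∨ Yew = Vine
Kite ∧ Vine = Kite
Jet ∧ Pike = Jet
Jet ∨ Vine = Vine
Kite ∧ Vine = Kite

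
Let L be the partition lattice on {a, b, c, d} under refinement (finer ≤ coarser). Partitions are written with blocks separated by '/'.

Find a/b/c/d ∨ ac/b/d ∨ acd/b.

The join of a/b/c/d, ac/b/d, acd/b merges any blocks that overlap across the partitions, giving acd/b.

acd/b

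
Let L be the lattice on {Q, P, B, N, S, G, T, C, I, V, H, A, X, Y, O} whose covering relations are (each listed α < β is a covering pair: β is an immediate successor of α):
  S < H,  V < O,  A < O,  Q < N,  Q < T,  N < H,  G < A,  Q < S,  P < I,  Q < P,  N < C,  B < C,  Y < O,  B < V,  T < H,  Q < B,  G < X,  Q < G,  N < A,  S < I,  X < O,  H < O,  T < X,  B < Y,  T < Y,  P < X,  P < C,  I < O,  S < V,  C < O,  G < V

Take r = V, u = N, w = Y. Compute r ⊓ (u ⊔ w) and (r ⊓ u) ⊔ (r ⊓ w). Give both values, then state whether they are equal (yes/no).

u ⊔ w = O, so r ⊓ (u ⊔ w) = V ⊓ O = V.
r ⊓ u = Q and r ⊓ w = B, so (r ⊓ u) ⊔ (r ⊓ w) = Q ⊔ B = B.
Equal: no.

V; B; no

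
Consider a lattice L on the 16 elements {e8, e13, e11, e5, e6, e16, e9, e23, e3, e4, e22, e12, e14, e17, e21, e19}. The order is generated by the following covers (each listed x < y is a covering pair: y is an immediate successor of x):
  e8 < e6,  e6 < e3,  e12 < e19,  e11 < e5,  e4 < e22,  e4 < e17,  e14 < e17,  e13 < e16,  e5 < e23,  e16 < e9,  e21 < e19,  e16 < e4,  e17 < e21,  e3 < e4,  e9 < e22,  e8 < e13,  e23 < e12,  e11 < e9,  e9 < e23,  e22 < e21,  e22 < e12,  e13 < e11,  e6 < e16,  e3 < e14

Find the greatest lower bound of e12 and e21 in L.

Common lower bounds of {e12, e21}: e11, e13, e16, e22, e3, e4, e6, e8, e9.
The greatest among these is e22.

e22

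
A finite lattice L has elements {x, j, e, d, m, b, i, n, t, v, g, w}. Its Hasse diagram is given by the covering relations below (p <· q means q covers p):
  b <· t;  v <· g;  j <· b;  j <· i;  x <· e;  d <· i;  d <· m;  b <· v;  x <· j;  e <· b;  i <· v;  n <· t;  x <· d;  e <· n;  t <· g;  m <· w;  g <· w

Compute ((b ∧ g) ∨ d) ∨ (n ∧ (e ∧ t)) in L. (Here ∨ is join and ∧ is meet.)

v

b ∧ g = b
b ∨ d = v
e ∧ t = e
n ∧ e = e
v ∨ e = v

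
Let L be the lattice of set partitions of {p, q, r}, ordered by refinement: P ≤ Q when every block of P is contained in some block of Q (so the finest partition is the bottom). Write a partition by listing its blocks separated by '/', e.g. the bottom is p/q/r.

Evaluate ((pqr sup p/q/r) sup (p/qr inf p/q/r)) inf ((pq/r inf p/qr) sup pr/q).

pqr ∨ p/q/r = pqr
p/qr ∧ p/q/r = p/q/r
pqr ∨ p/q/r = pqr
pq/r ∧ p/qr = p/q/r
p/q/r ∨ pr/q = pr/q
pqr ∧ pr/q = pr/q

pr/q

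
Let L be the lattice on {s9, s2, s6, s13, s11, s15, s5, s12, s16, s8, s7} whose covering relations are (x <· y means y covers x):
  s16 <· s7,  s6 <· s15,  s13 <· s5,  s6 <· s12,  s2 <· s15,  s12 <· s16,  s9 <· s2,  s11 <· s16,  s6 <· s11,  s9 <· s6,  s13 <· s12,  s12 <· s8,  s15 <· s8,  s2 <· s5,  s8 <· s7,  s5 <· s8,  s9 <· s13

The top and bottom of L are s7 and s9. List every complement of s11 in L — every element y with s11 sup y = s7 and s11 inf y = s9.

s2, s5

Need y with s11 ∨ y = s7 and s11 ∧ y = s9.
Checking each element gives: s2, s5.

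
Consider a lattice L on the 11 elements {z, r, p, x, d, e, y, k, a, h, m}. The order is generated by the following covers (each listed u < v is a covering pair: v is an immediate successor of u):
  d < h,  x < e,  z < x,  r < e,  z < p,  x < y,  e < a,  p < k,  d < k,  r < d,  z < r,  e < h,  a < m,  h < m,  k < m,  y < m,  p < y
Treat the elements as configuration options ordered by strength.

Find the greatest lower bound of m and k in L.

Common lower bounds of {m, k}: d, k, p, r, z.
The greatest among these is k.

k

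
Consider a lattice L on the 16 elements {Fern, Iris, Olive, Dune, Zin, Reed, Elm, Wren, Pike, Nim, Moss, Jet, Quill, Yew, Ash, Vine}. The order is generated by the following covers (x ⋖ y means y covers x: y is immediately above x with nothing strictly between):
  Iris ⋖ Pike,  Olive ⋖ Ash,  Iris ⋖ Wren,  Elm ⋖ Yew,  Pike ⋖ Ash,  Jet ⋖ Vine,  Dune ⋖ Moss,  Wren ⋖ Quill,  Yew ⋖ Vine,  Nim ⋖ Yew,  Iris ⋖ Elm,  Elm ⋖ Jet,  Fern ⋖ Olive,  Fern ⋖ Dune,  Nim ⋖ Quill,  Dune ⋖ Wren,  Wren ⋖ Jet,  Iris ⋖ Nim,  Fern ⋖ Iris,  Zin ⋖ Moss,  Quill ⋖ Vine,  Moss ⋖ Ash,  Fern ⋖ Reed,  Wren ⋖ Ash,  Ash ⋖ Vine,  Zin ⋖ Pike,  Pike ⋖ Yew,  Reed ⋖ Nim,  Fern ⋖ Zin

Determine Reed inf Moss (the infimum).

Common lower bounds of {Reed, Moss}: Fern.
The greatest among these is Fern.

Fern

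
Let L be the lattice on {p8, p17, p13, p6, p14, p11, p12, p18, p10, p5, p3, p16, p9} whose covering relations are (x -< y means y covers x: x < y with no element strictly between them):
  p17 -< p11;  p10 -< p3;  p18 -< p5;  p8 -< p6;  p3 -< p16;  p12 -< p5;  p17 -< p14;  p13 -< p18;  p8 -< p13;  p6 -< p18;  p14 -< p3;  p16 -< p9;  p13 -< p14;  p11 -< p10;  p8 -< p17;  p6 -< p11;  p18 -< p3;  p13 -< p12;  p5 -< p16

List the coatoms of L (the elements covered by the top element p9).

p16

The coatoms are exactly the elements covered by p9: p16.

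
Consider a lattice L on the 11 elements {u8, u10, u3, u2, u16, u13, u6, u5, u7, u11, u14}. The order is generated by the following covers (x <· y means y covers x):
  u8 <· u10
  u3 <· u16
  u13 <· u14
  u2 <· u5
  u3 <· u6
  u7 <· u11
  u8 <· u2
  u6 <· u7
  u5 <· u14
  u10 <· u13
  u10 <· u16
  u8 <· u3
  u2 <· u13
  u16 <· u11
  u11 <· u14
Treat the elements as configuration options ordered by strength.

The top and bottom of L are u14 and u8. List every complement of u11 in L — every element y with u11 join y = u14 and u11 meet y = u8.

u2, u5

Need y with u11 ∨ y = u14 and u11 ∧ y = u8.
Checking each element gives: u2, u5.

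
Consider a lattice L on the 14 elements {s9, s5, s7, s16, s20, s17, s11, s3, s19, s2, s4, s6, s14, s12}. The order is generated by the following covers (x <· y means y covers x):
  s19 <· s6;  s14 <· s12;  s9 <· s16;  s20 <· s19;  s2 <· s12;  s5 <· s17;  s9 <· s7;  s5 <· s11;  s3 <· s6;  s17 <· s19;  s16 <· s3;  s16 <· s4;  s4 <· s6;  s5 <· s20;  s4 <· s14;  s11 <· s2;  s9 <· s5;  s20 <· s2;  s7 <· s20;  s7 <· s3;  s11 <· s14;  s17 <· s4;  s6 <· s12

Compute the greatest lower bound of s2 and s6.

Common lower bounds of {s2, s6}: s20, s5, s7, s9.
The greatest among these is s20.

s20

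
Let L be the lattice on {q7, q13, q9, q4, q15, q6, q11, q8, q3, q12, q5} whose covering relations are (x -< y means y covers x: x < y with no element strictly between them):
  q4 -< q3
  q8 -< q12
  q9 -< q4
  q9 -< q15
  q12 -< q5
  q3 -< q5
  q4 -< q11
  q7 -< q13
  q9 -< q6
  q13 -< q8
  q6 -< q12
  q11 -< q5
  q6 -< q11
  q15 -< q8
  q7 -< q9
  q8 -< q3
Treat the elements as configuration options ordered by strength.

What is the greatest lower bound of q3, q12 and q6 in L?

Common lower bounds of {q3, q12, q6}: q7, q9.
The greatest among these is q9.

q9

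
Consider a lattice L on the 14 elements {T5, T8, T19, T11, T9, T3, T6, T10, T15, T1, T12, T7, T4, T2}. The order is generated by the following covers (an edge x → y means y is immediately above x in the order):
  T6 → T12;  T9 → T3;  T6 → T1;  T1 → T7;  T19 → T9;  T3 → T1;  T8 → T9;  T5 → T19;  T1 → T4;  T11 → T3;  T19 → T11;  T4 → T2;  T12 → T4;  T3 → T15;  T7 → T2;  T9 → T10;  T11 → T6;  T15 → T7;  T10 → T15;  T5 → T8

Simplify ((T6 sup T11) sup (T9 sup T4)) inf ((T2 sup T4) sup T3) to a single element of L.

T6 ∨ T11 = T6
T9 ∨ T4 = T4
T6 ∨ T4 = T4
T2 ∨ T4 = T2
T2 ∨ T3 = T2
T4 ∧ T2 = T4

T4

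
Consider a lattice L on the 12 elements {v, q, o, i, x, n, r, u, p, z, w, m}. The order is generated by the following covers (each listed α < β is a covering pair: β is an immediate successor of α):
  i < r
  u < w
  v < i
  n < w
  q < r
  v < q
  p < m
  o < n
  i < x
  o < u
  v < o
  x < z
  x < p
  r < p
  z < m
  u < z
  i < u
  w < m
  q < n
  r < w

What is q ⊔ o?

Common upper bounds of {q, o}: m, n, w.
The least among these is n.

n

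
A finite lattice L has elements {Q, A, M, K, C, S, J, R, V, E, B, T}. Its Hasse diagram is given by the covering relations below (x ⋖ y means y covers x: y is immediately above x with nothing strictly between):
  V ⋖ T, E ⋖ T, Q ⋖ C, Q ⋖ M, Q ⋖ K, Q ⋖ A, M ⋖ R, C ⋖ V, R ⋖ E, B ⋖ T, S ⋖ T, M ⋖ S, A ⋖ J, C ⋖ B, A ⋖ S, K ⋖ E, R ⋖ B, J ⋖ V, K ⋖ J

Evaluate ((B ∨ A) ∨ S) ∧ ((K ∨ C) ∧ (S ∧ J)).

A

B ∨ A = T
T ∨ S = T
K ∨ C = V
S ∧ J = A
V ∧ A = A
T ∧ A = A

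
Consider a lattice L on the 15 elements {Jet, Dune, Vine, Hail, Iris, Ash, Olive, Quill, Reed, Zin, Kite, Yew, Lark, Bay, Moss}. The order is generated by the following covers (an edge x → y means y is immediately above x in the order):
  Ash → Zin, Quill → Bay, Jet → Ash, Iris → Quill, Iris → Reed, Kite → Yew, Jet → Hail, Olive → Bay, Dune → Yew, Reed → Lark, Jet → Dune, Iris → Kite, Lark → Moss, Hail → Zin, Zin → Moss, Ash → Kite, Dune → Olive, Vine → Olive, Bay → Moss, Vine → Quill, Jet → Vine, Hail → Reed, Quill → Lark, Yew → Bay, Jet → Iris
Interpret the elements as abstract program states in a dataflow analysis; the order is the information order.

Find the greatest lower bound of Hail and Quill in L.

Jet

Common lower bounds of {Hail, Quill}: Jet.
The greatest among these is Jet.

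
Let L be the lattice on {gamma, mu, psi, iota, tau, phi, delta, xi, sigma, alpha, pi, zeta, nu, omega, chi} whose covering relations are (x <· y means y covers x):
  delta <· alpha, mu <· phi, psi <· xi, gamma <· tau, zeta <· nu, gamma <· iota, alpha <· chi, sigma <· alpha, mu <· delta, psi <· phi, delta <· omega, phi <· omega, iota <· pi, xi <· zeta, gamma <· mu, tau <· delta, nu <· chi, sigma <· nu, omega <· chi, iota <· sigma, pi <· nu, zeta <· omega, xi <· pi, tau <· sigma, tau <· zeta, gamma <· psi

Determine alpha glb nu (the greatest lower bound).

sigma

Common lower bounds of {alpha, nu}: gamma, iota, sigma, tau.
The greatest among these is sigma.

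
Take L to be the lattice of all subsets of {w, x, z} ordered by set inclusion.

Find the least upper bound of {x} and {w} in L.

{w,x}

Under ⊆, join is union: {x} ∪ {w} = {w,x}.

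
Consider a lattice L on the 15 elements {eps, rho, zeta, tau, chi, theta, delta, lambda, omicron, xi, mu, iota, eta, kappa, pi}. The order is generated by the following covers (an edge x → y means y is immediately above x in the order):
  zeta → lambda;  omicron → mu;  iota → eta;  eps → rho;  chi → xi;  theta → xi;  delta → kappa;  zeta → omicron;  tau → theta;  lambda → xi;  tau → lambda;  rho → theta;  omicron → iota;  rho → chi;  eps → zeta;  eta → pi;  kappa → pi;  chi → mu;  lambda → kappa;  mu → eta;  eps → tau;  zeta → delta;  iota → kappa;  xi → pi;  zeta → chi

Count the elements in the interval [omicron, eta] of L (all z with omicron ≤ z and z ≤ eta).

The interval [omicron, eta] = {eta, iota, mu, omicron}, which has 4 elements.

4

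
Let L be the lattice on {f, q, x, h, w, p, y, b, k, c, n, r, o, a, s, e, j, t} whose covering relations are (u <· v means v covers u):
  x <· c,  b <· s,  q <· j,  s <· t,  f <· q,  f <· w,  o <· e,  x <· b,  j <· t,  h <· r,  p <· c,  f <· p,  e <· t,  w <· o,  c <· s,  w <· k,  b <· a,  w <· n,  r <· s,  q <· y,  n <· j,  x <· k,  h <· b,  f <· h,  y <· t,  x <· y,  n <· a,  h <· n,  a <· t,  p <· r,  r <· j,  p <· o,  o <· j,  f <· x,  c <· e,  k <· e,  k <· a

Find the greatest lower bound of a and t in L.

Common lower bounds of {a, t}: a, b, f, h, k, n, w, x.
The greatest among these is a.

a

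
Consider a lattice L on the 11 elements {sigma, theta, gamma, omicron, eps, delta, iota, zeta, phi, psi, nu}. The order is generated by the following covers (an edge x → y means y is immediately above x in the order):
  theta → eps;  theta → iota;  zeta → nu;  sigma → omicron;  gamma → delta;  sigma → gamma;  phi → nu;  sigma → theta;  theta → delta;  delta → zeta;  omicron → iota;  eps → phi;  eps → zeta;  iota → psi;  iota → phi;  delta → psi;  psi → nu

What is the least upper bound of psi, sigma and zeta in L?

nu

Common upper bounds of {psi, sigma, zeta}: nu.
The least among these is nu.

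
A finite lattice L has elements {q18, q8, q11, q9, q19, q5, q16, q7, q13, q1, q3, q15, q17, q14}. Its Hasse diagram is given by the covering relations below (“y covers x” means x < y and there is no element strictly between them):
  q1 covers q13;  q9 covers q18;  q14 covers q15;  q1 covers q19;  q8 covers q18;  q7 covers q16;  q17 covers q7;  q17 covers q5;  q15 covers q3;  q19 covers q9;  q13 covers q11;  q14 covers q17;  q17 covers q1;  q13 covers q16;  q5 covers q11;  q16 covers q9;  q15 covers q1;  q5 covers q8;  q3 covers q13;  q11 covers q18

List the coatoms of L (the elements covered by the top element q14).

q15, q17

The coatoms are exactly the elements covered by q14: q15, q17.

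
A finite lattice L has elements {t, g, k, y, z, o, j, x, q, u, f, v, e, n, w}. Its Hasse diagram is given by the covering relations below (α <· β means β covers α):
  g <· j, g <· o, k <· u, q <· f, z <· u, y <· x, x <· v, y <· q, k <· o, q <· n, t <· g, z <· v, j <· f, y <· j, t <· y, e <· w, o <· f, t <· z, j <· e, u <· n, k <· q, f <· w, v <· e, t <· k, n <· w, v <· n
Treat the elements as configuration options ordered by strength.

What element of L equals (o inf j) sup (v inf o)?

o ∧ j = g
v ∧ o = t
g ∨ t = g

g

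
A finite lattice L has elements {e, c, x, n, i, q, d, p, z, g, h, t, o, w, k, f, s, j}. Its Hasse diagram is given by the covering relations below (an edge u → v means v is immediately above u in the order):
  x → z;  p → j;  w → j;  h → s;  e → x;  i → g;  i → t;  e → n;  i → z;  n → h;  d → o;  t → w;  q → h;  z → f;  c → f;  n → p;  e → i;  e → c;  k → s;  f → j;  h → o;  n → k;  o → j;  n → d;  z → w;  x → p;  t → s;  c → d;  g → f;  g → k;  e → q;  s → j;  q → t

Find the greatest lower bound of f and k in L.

g

Common lower bounds of {f, k}: e, g, i.
The greatest among these is g.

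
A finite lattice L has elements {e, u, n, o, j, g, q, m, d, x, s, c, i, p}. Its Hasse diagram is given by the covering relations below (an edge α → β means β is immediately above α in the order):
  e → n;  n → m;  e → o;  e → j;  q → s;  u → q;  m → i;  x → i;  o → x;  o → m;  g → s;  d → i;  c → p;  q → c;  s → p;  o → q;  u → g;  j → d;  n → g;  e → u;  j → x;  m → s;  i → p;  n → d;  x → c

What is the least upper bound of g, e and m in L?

Common upper bounds of {g, e, m}: p, s.
The least among these is s.

s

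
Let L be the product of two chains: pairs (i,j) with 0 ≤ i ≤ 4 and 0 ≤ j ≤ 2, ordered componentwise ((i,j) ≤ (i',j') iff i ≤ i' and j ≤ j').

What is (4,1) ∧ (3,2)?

(3,1)

In a product of chains, the meet is componentwise min, giving (3,1).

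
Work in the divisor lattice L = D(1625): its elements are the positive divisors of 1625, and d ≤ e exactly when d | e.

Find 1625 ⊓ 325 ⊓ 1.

In the divisibility order, the meet is the greatest common divisor: gcd(1625, 325, 1) = 1.

1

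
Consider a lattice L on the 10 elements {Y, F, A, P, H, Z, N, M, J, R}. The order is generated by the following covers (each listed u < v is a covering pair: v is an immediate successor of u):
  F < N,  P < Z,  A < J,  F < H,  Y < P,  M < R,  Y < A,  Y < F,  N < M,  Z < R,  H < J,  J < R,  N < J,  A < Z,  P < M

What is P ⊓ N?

Common lower bounds of {P, N}: Y.
The greatest among these is Y.

Y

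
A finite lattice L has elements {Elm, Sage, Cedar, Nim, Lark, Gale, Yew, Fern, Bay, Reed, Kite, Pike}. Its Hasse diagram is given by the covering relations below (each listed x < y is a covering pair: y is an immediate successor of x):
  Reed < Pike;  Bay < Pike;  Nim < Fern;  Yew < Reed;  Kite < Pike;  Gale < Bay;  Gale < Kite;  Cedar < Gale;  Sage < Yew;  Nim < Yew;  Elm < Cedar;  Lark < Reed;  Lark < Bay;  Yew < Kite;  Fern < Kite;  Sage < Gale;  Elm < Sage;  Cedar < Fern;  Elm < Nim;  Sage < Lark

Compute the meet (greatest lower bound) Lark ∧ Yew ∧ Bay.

Sage

Common lower bounds of {Lark, Yew, Bay}: Elm, Sage.
The greatest among these is Sage.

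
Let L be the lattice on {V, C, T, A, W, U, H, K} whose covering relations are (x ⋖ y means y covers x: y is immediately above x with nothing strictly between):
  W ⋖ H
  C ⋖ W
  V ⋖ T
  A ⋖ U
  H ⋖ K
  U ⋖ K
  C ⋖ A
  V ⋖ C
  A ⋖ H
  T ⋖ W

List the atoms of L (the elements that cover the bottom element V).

The atoms are exactly the elements that cover V: C, T.

C, T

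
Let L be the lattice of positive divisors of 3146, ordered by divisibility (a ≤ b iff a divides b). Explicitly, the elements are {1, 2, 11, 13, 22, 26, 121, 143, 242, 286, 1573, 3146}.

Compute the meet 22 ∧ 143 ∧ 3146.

11

In the divisibility order, the meet is the greatest common divisor: gcd(22, 143, 3146) = 11.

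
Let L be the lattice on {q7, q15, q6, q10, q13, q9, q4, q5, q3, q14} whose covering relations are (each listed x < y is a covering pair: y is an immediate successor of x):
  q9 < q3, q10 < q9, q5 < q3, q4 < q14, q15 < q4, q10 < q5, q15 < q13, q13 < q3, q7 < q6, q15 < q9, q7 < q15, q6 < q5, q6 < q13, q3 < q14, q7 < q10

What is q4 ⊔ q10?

q14

Common upper bounds of {q4, q10}: q14.
The least among these is q14.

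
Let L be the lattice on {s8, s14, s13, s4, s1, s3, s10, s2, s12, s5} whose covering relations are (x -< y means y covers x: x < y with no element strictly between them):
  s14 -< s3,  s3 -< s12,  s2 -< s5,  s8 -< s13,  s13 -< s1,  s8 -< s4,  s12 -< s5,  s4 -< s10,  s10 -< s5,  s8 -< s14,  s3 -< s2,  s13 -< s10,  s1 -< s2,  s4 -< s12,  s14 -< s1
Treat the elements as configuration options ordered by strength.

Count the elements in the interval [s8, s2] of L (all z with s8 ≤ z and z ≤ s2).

6

The interval [s8, s2] = {s1, s13, s14, s2, s3, s8}, which has 6 elements.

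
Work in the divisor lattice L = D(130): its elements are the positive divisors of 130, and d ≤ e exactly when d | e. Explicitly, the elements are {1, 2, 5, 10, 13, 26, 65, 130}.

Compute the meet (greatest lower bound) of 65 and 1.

1

Common lower bounds of {65, 1}: 1.
The greatest among these is 1.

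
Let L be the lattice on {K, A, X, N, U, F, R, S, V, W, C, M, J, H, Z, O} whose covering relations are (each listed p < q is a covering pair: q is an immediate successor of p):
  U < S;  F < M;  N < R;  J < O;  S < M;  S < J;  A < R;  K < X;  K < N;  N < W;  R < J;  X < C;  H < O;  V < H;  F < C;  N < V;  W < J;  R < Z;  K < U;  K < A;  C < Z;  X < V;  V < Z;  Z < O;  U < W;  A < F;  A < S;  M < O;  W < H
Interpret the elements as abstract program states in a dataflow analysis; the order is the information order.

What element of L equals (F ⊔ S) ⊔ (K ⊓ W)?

F ∨ S = M
K ∧ W = K
M ∨ K = M

M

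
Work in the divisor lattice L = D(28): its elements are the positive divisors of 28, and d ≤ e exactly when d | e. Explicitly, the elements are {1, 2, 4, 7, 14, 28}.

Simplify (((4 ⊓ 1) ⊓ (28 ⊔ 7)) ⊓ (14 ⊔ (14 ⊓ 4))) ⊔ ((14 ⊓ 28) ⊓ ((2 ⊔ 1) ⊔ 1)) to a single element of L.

4 ∧ 1 = 1
28 ∨ 7 = 28
1 ∧ 28 = 1
14 ∧ 4 = 2
14 ∨ 2 = 14
1 ∧ 14 = 1
14 ∧ 28 = 14
2 ∨ 1 = 2
2 ∨ 1 = 2
14 ∧ 2 = 2
1 ∨ 2 = 2

2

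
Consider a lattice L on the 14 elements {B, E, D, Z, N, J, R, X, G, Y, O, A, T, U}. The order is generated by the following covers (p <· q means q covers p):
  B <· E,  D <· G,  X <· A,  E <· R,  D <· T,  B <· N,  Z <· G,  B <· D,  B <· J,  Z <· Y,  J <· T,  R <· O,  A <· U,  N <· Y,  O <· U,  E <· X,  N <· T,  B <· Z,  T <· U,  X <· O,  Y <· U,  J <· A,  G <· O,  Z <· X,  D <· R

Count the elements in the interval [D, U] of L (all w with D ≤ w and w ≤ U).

The interval [D, U] = {D, G, O, R, T, U}, which has 6 elements.

6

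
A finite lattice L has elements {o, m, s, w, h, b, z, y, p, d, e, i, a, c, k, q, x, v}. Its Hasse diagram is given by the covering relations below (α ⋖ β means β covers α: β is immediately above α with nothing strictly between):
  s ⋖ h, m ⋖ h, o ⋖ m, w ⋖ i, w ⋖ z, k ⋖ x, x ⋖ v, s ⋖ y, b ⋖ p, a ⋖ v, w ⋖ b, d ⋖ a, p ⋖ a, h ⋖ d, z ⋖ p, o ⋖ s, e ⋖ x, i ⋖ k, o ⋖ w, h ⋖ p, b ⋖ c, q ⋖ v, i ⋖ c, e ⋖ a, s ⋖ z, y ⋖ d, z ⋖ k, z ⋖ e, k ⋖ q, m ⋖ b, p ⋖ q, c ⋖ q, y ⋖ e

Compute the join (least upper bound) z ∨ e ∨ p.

a

Common upper bounds of {z, e, p}: a, v.
The least among these is a.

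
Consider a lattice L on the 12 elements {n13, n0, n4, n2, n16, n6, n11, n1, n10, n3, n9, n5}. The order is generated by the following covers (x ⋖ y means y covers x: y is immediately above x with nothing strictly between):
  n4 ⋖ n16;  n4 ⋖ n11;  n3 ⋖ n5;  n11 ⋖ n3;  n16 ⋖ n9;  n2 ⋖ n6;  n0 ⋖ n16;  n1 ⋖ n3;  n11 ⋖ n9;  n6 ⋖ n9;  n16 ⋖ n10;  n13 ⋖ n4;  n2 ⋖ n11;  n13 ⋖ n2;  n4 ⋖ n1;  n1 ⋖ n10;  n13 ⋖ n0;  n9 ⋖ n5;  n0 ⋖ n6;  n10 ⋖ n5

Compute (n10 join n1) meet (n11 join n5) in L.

n10 ∨ n1 = n10
n11 ∨ n5 = n5
n10 ∧ n5 = n10

n10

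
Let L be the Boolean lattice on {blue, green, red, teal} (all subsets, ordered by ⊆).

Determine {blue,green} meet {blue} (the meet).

Under ⊆, meet is intersection: {blue,green} ∩ {blue} = {blue}.

{blue}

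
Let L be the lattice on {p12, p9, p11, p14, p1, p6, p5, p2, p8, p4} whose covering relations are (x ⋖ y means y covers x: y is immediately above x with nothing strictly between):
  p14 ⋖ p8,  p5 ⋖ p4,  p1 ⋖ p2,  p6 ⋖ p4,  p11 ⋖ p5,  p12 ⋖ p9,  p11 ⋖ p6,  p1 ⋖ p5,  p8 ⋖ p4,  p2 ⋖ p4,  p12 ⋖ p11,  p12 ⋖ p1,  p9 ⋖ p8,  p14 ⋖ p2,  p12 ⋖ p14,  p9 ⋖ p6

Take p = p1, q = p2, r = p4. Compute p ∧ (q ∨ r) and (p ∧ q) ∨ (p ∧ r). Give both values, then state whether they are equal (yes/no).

q ∨ r = p4, so p ∧ (q ∨ r) = p1 ∧ p4 = p1.
p ∧ q = p1 and p ∧ r = p1, so (p ∧ q) ∨ (p ∧ r) = p1 ∨ p1 = p1.
Equal: yes.

p1; p1; yes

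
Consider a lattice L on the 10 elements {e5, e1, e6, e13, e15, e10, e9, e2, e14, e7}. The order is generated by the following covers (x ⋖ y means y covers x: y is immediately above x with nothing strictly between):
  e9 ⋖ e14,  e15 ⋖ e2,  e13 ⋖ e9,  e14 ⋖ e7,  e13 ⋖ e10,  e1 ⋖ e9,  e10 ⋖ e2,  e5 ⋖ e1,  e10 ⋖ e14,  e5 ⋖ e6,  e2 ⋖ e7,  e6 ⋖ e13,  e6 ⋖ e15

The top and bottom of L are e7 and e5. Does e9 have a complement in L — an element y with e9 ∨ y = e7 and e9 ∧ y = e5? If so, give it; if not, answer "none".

For every candidate y, either e9 ∨ y ≠ e7 or e9 ∧ y ≠ e5; no complement exists.

none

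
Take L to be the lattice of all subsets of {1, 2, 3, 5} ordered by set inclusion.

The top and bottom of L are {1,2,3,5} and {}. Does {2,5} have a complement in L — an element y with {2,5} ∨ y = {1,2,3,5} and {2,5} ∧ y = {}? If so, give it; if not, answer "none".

Need y with {2,5} ∨ y = {1,2,3,5} and {2,5} ∧ y = {}.
Checking each element gives: {1,3}.

{1,3}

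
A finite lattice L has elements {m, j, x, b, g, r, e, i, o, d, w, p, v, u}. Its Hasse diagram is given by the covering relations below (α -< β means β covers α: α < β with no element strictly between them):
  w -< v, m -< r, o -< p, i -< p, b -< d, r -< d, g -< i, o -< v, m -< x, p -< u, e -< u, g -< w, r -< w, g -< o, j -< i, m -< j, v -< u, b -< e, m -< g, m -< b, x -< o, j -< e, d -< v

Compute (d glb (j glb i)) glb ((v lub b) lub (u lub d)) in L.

j ∧ i = j
d ∧ j = m
v ∨ b = v
u ∨ d = u
v ∨ u = u
m ∧ u = m

m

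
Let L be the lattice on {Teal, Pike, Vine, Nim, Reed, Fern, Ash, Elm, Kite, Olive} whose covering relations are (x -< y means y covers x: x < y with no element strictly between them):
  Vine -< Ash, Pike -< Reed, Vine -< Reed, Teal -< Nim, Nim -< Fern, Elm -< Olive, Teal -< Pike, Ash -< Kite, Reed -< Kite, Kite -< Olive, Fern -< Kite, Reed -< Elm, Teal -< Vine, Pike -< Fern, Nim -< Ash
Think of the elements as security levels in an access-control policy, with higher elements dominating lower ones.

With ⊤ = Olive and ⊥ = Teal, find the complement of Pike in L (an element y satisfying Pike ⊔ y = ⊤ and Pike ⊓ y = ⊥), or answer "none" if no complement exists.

For every candidate y, either Pike ∨ y ≠ Olive or Pike ∧ y ≠ Teal; no complement exists.

none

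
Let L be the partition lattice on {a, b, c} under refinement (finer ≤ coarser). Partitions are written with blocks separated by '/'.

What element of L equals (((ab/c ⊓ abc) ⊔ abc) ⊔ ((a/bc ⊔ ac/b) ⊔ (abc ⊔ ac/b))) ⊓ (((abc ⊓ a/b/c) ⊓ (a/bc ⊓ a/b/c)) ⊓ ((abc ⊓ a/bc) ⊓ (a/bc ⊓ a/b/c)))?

ab/c ∧ abc = ab/c
ab/c ∨ abc = abc
a/bc ∨ ac/b = abc
abc ∨ ac/b = abc
abc ∨ abc = abc
abc ∨ abc = abc
abc ∧ a/b/c = a/b/c
a/bc ∧ a/b/c = a/b/c
a/b/c ∧ a/b/c = a/b/c
abc ∧ a/bc = a/bc
a/bc ∧ a/b/c = a/b/c
a/bc ∧ a/b/c = a/b/c
a/b/c ∧ a/b/c = a/b/c
abc ∧ a/b/c = a/b/c

a/b/c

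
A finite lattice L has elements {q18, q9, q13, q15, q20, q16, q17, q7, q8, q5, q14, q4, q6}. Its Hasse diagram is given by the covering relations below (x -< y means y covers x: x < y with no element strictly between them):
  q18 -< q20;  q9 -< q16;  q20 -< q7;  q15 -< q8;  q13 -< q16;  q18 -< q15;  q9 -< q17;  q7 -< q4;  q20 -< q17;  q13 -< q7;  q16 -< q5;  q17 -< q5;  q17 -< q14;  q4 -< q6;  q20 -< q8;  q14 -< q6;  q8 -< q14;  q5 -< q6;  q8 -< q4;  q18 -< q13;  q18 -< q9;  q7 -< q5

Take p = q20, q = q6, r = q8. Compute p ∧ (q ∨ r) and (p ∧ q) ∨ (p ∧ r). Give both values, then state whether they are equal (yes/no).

q ∨ r = q6, so p ∧ (q ∨ r) = q20 ∧ q6 = q20.
p ∧ q = q20 and p ∧ r = q20, so (p ∧ q) ∨ (p ∧ r) = q20 ∨ q20 = q20.
Equal: yes.

q20; q20; yes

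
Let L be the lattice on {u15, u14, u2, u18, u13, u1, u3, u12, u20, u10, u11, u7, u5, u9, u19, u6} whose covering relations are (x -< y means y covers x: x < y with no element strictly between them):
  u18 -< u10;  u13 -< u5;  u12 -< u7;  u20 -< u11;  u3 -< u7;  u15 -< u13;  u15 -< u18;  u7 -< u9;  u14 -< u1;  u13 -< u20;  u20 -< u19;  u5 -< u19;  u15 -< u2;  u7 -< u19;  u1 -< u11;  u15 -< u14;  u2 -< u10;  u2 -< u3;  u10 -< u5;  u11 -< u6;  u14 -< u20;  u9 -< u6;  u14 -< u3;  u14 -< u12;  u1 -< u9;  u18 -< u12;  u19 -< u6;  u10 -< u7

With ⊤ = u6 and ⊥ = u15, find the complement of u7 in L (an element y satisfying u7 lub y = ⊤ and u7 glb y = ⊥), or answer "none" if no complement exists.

none

For every candidate y, either u7 ∨ y ≠ u6 or u7 ∧ y ≠ u15; no complement exists.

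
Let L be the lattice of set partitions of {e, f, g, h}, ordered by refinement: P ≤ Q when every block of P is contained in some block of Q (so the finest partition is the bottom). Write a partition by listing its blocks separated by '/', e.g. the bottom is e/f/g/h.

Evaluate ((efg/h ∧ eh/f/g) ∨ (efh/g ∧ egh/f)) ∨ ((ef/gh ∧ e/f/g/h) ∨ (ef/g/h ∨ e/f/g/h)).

efh/g

efg/h ∧ eh/f/g = e/f/g/h
efh/g ∧ egh/f = eh/f/g
e/f/g/h ∨ eh/f/g = eh/f/g
ef/gh ∧ e/f/g/h = e/f/g/h
ef/g/h ∨ e/f/g/h = ef/g/h
e/f/g/h ∨ ef/g/h = ef/g/h
eh/f/g ∨ ef/g/h = efh/g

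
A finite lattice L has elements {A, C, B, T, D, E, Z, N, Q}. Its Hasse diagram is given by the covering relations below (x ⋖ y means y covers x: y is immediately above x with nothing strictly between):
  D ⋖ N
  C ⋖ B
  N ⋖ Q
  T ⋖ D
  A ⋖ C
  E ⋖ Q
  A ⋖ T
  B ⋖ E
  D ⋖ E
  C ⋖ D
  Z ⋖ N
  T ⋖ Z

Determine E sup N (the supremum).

Q

Common upper bounds of {E, N}: Q.
The least among these is Q.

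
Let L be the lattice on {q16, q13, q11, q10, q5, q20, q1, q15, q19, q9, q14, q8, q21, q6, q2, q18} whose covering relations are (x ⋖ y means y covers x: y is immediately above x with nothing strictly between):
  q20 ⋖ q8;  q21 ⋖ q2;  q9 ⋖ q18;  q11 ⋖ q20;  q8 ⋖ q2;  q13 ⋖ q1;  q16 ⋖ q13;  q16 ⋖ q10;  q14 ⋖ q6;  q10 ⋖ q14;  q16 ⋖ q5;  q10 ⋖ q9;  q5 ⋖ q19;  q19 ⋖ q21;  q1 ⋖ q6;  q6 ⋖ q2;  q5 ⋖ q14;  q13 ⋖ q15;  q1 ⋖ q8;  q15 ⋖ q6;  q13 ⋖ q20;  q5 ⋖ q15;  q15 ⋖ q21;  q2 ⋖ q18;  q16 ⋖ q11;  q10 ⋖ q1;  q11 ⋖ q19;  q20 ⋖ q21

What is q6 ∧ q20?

Common lower bounds of {q6, q20}: q13, q16.
The greatest among these is q13.

q13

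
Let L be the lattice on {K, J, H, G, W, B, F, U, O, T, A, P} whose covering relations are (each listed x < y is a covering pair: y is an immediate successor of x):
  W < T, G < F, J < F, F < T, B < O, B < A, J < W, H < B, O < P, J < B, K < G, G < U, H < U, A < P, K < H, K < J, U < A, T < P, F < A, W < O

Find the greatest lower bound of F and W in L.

J

Common lower bounds of {F, W}: J, K.
The greatest among these is J.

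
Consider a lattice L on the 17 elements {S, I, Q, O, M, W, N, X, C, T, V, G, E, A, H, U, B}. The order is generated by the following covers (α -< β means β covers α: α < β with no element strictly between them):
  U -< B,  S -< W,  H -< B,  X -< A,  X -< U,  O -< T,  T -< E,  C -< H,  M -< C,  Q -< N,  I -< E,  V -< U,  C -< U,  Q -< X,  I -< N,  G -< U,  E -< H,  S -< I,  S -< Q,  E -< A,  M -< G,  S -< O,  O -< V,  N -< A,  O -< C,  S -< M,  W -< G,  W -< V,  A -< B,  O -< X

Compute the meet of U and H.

Common lower bounds of {U, H}: C, M, O, S.
The greatest among these is C.

C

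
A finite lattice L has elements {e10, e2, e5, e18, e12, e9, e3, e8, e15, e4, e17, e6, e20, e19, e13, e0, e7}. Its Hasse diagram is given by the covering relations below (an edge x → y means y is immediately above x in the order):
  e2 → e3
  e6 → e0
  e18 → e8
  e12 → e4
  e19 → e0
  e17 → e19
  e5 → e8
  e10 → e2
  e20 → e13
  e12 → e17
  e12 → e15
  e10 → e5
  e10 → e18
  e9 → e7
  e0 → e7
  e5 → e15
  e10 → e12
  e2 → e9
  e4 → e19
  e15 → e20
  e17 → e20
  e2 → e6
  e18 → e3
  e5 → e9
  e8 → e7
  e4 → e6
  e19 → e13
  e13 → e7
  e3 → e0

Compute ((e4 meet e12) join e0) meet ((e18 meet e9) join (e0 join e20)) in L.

e0

e4 ∧ e12 = e12
e12 ∨ e0 = e0
e18 ∧ e9 = e10
e0 ∨ e20 = e7
e10 ∨ e7 = e7
e0 ∧ e7 = e0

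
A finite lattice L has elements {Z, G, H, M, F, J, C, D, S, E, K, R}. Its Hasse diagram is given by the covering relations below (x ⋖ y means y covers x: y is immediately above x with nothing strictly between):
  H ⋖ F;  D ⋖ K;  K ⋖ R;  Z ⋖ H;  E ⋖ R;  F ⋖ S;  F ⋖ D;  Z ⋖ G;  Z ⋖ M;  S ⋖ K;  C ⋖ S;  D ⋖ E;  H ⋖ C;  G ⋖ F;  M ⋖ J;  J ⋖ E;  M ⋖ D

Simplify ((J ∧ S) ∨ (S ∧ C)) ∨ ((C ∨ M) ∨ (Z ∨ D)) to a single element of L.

K

J ∧ S = Z
S ∧ C = C
Z ∨ C = C
C ∨ M = K
Z ∨ D = D
K ∨ D = K
C ∨ K = K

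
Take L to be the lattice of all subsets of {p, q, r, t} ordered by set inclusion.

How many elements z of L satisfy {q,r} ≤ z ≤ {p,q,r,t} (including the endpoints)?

The interval [{q,r}, {p,q,r,t}] = {{p,q,r,t}, {p,q,r}, {q,r,t}, {q,r}}, which has 4 elements.

4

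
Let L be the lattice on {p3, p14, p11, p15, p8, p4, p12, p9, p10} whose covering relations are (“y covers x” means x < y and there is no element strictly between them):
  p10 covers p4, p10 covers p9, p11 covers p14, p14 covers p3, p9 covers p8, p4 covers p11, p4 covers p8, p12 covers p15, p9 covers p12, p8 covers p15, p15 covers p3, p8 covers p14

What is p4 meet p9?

p8

Common lower bounds of {p4, p9}: p14, p15, p3, p8.
The greatest among these is p8.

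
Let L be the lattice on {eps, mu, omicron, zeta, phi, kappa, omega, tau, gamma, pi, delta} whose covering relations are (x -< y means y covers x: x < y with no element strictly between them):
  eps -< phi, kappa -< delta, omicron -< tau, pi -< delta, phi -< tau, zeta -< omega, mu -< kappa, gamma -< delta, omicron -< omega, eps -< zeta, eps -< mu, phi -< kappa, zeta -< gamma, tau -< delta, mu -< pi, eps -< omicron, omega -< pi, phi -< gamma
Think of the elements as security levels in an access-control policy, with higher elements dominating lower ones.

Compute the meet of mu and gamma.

Common lower bounds of {mu, gamma}: eps.
The greatest among these is eps.

eps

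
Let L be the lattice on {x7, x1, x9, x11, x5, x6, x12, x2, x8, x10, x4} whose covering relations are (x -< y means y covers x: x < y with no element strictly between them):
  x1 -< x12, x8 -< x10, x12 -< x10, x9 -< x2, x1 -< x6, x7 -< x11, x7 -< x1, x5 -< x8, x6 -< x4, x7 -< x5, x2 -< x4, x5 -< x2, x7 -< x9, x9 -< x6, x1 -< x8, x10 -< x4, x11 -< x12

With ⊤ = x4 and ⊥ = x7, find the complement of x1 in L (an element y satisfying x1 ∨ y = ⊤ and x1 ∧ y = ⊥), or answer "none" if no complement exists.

x2

Need y with x1 ∨ y = x4 and x1 ∧ y = x7.
Checking each element gives: x2.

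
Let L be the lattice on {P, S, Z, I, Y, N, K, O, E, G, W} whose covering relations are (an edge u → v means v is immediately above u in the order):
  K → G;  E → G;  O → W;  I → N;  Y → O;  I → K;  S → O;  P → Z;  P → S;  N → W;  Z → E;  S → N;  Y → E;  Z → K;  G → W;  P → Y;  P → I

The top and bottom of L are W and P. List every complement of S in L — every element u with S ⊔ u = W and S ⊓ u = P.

Need u with S ∨ u = W and S ∧ u = P.
Checking each element gives: E, G, K, Z.

E, G, K, Z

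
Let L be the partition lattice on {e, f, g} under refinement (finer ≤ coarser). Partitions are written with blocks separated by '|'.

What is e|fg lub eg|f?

efg

The join of e|fg and eg|f merges any blocks that overlap across the partitions, giving efg.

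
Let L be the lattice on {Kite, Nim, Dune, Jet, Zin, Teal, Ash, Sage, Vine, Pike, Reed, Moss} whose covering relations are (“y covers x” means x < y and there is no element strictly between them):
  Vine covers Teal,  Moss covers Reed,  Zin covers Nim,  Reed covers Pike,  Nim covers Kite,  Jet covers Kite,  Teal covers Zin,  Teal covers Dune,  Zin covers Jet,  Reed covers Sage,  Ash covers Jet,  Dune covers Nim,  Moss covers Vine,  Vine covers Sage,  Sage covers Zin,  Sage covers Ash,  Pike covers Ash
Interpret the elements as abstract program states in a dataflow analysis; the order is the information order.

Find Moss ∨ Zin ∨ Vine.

Moss

Common upper bounds of {Moss, Zin, Vine}: Moss.
The least among these is Moss.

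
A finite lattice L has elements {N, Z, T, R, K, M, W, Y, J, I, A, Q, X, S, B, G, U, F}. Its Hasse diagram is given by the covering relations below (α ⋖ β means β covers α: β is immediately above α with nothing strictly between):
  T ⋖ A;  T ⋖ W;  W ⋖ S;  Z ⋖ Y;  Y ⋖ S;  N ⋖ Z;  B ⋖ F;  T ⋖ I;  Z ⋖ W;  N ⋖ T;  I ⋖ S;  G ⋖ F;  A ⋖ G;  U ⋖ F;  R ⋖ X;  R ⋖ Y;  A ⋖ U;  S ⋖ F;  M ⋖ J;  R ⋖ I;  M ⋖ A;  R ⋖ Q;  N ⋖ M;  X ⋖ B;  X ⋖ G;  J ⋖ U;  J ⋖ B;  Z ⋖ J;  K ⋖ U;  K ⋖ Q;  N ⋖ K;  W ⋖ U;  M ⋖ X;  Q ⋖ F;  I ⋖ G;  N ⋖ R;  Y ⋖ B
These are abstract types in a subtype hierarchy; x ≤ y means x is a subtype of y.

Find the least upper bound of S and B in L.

F

Common upper bounds of {S, B}: F.
The least among these is F.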